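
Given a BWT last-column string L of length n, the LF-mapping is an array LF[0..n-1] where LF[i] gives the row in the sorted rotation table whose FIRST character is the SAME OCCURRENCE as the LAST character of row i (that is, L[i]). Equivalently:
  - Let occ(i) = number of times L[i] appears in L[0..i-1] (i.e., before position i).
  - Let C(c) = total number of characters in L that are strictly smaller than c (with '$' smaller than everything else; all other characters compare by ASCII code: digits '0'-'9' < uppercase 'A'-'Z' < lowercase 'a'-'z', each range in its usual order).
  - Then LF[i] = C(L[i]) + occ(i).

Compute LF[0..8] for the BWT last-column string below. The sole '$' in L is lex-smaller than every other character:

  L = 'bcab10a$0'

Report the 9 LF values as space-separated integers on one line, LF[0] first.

Char counts: '$':1, '0':2, '1':1, 'a':2, 'b':2, 'c':1
C (first-col start): C('$')=0, C('0')=1, C('1')=3, C('a')=4, C('b')=6, C('c')=8
L[0]='b': occ=0, LF[0]=C('b')+0=6+0=6
L[1]='c': occ=0, LF[1]=C('c')+0=8+0=8
L[2]='a': occ=0, LF[2]=C('a')+0=4+0=4
L[3]='b': occ=1, LF[3]=C('b')+1=6+1=7
L[4]='1': occ=0, LF[4]=C('1')+0=3+0=3
L[5]='0': occ=0, LF[5]=C('0')+0=1+0=1
L[6]='a': occ=1, LF[6]=C('a')+1=4+1=5
L[7]='$': occ=0, LF[7]=C('$')+0=0+0=0
L[8]='0': occ=1, LF[8]=C('0')+1=1+1=2

Answer: 6 8 4 7 3 1 5 0 2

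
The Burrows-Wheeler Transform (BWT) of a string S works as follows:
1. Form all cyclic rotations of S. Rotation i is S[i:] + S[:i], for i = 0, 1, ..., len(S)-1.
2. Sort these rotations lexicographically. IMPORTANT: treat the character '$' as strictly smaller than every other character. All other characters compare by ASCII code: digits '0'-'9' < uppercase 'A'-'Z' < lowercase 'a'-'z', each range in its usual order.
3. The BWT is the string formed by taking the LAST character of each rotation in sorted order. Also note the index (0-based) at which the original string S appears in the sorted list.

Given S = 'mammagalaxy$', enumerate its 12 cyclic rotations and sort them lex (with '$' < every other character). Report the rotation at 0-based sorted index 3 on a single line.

Answer: ammagalaxy$m

Derivation:
All 12 rotations (rotation i = S[i:]+S[:i]):
  rot[0] = mammagalaxy$
  rot[1] = ammagalaxy$m
  rot[2] = mmagalaxy$ma
  rot[3] = magalaxy$mam
  rot[4] = agalaxy$mamm
  rot[5] = galaxy$mamma
  rot[6] = alaxy$mammag
  rot[7] = laxy$mammaga
  rot[8] = axy$mammagal
  rot[9] = xy$mammagala
  rot[10] = y$mammagalax
  rot[11] = $mammagalaxy
Sorted (with $ < everything):
  sorted[0] = $mammagalaxy
  sorted[1] = agalaxy$mamm
  sorted[2] = alaxy$mammag
  sorted[3] = ammagalaxy$m
  sorted[4] = axy$mammagal
  sorted[5] = galaxy$mamma
  sorted[6] = laxy$mammaga
  sorted[7] = magalaxy$mam
  sorted[8] = mammagalaxy$
  sorted[9] = mmagalaxy$ma
  sorted[10] = xy$mammagala
  sorted[11] = y$mammagalax
sorted[3] = ammagalaxy$m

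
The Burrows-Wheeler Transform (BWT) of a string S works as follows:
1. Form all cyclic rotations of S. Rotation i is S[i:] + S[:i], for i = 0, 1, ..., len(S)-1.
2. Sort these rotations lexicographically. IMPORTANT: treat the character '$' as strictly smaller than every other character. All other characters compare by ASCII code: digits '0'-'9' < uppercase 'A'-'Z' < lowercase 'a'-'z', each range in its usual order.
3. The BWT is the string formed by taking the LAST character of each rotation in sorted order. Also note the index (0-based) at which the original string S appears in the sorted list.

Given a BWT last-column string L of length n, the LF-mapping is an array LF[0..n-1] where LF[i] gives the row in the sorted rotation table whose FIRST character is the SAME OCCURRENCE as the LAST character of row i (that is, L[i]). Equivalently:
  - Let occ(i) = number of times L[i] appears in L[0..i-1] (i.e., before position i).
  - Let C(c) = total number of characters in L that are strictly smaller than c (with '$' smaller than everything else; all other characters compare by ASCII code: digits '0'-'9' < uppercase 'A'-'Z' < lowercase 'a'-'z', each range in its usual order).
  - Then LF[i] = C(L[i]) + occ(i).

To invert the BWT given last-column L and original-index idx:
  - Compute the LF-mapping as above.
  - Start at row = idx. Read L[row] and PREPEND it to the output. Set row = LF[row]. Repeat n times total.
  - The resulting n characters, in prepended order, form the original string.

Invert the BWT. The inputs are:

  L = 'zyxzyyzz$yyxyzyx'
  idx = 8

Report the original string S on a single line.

Answer: yyzyyzxzzyyyxxz$

Derivation:
LF mapping: 11 4 1 12 5 6 13 14 0 7 8 2 9 15 10 3
Walk LF starting at row 8, prepending L[row]:
  step 1: row=8, L[8]='$', prepend. Next row=LF[8]=0
  step 2: row=0, L[0]='z', prepend. Next row=LF[0]=11
  step 3: row=11, L[11]='x', prepend. Next row=LF[11]=2
  step 4: row=2, L[2]='x', prepend. Next row=LF[2]=1
  step 5: row=1, L[1]='y', prepend. Next row=LF[1]=4
  step 6: row=4, L[4]='y', prepend. Next row=LF[4]=5
  step 7: row=5, L[5]='y', prepend. Next row=LF[5]=6
  step 8: row=6, L[6]='z', prepend. Next row=LF[6]=13
  step 9: row=13, L[13]='z', prepend. Next row=LF[13]=15
  step 10: row=15, L[15]='x', prepend. Next row=LF[15]=3
  step 11: row=3, L[3]='z', prepend. Next row=LF[3]=12
  step 12: row=12, L[12]='y', prepend. Next row=LF[12]=9
  step 13: row=9, L[9]='y', prepend. Next row=LF[9]=7
  step 14: row=7, L[7]='z', prepend. Next row=LF[7]=14
  step 15: row=14, L[14]='y', prepend. Next row=LF[14]=10
  step 16: row=10, L[10]='y', prepend. Next row=LF[10]=8
Reversed output: yyzyyzxzzyyyxxz$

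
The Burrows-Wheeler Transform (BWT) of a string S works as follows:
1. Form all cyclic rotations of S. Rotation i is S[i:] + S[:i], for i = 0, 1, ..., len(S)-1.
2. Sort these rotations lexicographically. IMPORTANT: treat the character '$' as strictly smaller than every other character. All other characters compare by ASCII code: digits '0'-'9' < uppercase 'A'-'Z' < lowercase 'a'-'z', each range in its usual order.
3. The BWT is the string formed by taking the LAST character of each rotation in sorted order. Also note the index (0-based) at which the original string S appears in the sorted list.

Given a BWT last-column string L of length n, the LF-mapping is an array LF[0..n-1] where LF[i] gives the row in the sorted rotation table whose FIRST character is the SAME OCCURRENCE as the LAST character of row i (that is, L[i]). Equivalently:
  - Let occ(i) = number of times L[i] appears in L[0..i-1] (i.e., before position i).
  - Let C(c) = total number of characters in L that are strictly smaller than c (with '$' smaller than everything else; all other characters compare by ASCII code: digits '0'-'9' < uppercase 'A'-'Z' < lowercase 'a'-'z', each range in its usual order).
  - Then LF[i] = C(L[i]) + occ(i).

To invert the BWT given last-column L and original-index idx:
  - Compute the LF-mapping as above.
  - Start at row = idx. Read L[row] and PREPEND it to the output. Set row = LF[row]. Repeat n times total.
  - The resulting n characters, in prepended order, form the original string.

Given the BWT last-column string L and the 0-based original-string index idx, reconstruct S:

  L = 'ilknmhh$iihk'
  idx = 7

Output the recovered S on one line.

LF mapping: 4 9 7 11 10 1 2 0 5 6 3 8
Walk LF starting at row 7, prepending L[row]:
  step 1: row=7, L[7]='$', prepend. Next row=LF[7]=0
  step 2: row=0, L[0]='i', prepend. Next row=LF[0]=4
  step 3: row=4, L[4]='m', prepend. Next row=LF[4]=10
  step 4: row=10, L[10]='h', prepend. Next row=LF[10]=3
  step 5: row=3, L[3]='n', prepend. Next row=LF[3]=11
  step 6: row=11, L[11]='k', prepend. Next row=LF[11]=8
  step 7: row=8, L[8]='i', prepend. Next row=LF[8]=5
  step 8: row=5, L[5]='h', prepend. Next row=LF[5]=1
  step 9: row=1, L[1]='l', prepend. Next row=LF[1]=9
  step 10: row=9, L[9]='i', prepend. Next row=LF[9]=6
  step 11: row=6, L[6]='h', prepend. Next row=LF[6]=2
  step 12: row=2, L[2]='k', prepend. Next row=LF[2]=7
Reversed output: khilhiknhmi$

Answer: khilhiknhmi$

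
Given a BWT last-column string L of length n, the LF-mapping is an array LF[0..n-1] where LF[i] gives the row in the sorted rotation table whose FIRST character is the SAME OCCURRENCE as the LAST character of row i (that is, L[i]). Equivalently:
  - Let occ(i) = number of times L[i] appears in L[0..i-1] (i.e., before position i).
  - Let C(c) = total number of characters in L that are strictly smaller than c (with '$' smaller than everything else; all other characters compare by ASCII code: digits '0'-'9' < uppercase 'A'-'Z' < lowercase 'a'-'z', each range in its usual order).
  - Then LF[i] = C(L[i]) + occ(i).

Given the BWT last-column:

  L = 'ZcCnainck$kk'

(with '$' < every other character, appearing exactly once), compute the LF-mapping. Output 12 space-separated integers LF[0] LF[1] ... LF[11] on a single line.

Answer: 2 4 1 10 3 6 11 5 7 0 8 9

Derivation:
Char counts: '$':1, 'C':1, 'Z':1, 'a':1, 'c':2, 'i':1, 'k':3, 'n':2
C (first-col start): C('$')=0, C('C')=1, C('Z')=2, C('a')=3, C('c')=4, C('i')=6, C('k')=7, C('n')=10
L[0]='Z': occ=0, LF[0]=C('Z')+0=2+0=2
L[1]='c': occ=0, LF[1]=C('c')+0=4+0=4
L[2]='C': occ=0, LF[2]=C('C')+0=1+0=1
L[3]='n': occ=0, LF[3]=C('n')+0=10+0=10
L[4]='a': occ=0, LF[4]=C('a')+0=3+0=3
L[5]='i': occ=0, LF[5]=C('i')+0=6+0=6
L[6]='n': occ=1, LF[6]=C('n')+1=10+1=11
L[7]='c': occ=1, LF[7]=C('c')+1=4+1=5
L[8]='k': occ=0, LF[8]=C('k')+0=7+0=7
L[9]='$': occ=0, LF[9]=C('$')+0=0+0=0
L[10]='k': occ=1, LF[10]=C('k')+1=7+1=8
L[11]='k': occ=2, LF[11]=C('k')+2=7+2=9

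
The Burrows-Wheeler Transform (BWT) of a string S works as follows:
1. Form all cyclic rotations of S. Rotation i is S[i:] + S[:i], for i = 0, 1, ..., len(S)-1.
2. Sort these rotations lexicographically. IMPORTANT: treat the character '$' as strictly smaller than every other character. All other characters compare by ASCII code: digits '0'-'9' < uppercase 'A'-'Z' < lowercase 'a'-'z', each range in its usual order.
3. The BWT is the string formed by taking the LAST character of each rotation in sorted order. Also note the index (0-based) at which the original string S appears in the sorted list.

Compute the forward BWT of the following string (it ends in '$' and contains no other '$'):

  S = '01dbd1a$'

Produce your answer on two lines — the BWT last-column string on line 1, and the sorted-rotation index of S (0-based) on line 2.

Answer: a$d01db1
1

Derivation:
All 8 rotations (rotation i = S[i:]+S[:i]):
  rot[0] = 01dbd1a$
  rot[1] = 1dbd1a$0
  rot[2] = dbd1a$01
  rot[3] = bd1a$01d
  rot[4] = d1a$01db
  rot[5] = 1a$01dbd
  rot[6] = a$01dbd1
  rot[7] = $01dbd1a
Sorted (with $ < everything):
  sorted[0] = $01dbd1a  (last char: 'a')
  sorted[1] = 01dbd1a$  (last char: '$')
  sorted[2] = 1a$01dbd  (last char: 'd')
  sorted[3] = 1dbd1a$0  (last char: '0')
  sorted[4] = a$01dbd1  (last char: '1')
  sorted[5] = bd1a$01d  (last char: 'd')
  sorted[6] = d1a$01db  (last char: 'b')
  sorted[7] = dbd1a$01  (last char: '1')
Last column: a$d01db1
Original string S is at sorted index 1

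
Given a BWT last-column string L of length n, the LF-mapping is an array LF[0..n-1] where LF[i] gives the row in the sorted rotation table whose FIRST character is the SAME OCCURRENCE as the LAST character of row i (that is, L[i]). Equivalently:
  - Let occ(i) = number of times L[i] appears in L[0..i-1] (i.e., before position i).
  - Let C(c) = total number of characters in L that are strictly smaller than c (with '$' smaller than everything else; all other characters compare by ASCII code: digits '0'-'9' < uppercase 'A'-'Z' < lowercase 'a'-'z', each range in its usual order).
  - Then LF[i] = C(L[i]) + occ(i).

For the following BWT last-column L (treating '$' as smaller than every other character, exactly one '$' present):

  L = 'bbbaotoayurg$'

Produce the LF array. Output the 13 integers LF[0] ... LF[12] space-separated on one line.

Char counts: '$':1, 'a':2, 'b':3, 'g':1, 'o':2, 'r':1, 't':1, 'u':1, 'y':1
C (first-col start): C('$')=0, C('a')=1, C('b')=3, C('g')=6, C('o')=7, C('r')=9, C('t')=10, C('u')=11, C('y')=12
L[0]='b': occ=0, LF[0]=C('b')+0=3+0=3
L[1]='b': occ=1, LF[1]=C('b')+1=3+1=4
L[2]='b': occ=2, LF[2]=C('b')+2=3+2=5
L[3]='a': occ=0, LF[3]=C('a')+0=1+0=1
L[4]='o': occ=0, LF[4]=C('o')+0=7+0=7
L[5]='t': occ=0, LF[5]=C('t')+0=10+0=10
L[6]='o': occ=1, LF[6]=C('o')+1=7+1=8
L[7]='a': occ=1, LF[7]=C('a')+1=1+1=2
L[8]='y': occ=0, LF[8]=C('y')+0=12+0=12
L[9]='u': occ=0, LF[9]=C('u')+0=11+0=11
L[10]='r': occ=0, LF[10]=C('r')+0=9+0=9
L[11]='g': occ=0, LF[11]=C('g')+0=6+0=6
L[12]='$': occ=0, LF[12]=C('$')+0=0+0=0

Answer: 3 4 5 1 7 10 8 2 12 11 9 6 0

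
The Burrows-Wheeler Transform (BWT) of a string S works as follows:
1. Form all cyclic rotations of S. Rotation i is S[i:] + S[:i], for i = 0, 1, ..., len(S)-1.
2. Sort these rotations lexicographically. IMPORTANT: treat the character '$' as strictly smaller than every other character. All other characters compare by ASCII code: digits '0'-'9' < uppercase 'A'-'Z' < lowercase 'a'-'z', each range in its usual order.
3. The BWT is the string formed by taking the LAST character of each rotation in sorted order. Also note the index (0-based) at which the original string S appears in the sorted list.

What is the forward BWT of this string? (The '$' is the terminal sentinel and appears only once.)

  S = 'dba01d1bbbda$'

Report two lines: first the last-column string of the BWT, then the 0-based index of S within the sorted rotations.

Answer: aad0dbd1bb1b$
12

Derivation:
All 13 rotations (rotation i = S[i:]+S[:i]):
  rot[0] = dba01d1bbbda$
  rot[1] = ba01d1bbbda$d
  rot[2] = a01d1bbbda$db
  rot[3] = 01d1bbbda$dba
  rot[4] = 1d1bbbda$dba0
  rot[5] = d1bbbda$dba01
  rot[6] = 1bbbda$dba01d
  rot[7] = bbbda$dba01d1
  rot[8] = bbda$dba01d1b
  rot[9] = bda$dba01d1bb
  rot[10] = da$dba01d1bbb
  rot[11] = a$dba01d1bbbd
  rot[12] = $dba01d1bbbda
Sorted (with $ < everything):
  sorted[0] = $dba01d1bbbda  (last char: 'a')
  sorted[1] = 01d1bbbda$dba  (last char: 'a')
  sorted[2] = 1bbbda$dba01d  (last char: 'd')
  sorted[3] = 1d1bbbda$dba0  (last char: '0')
  sorted[4] = a$dba01d1bbbd  (last char: 'd')
  sorted[5] = a01d1bbbda$db  (last char: 'b')
  sorted[6] = ba01d1bbbda$d  (last char: 'd')
  sorted[7] = bbbda$dba01d1  (last char: '1')
  sorted[8] = bbda$dba01d1b  (last char: 'b')
  sorted[9] = bda$dba01d1bb  (last char: 'b')
  sorted[10] = d1bbbda$dba01  (last char: '1')
  sorted[11] = da$dba01d1bbb  (last char: 'b')
  sorted[12] = dba01d1bbbda$  (last char: '$')
Last column: aad0dbd1bb1b$
Original string S is at sorted index 12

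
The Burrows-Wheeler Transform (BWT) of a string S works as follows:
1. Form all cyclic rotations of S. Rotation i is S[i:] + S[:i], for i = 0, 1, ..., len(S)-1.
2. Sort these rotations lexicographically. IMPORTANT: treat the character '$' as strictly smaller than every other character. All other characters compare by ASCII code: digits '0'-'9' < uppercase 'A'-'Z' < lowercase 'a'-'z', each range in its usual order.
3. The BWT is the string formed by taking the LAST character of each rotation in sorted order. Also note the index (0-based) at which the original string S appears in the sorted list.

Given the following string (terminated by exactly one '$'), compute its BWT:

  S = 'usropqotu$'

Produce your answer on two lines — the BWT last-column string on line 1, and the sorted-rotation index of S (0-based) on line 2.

Answer: urqopsuot$
9

Derivation:
All 10 rotations (rotation i = S[i:]+S[:i]):
  rot[0] = usropqotu$
  rot[1] = sropqotu$u
  rot[2] = ropqotu$us
  rot[3] = opqotu$usr
  rot[4] = pqotu$usro
  rot[5] = qotu$usrop
  rot[6] = otu$usropq
  rot[7] = tu$usropqo
  rot[8] = u$usropqot
  rot[9] = $usropqotu
Sorted (with $ < everything):
  sorted[0] = $usropqotu  (last char: 'u')
  sorted[1] = opqotu$usr  (last char: 'r')
  sorted[2] = otu$usropq  (last char: 'q')
  sorted[3] = pqotu$usro  (last char: 'o')
  sorted[4] = qotu$usrop  (last char: 'p')
  sorted[5] = ropqotu$us  (last char: 's')
  sorted[6] = sropqotu$u  (last char: 'u')
  sorted[7] = tu$usropqo  (last char: 'o')
  sorted[8] = u$usropqot  (last char: 't')
  sorted[9] = usropqotu$  (last char: '$')
Last column: urqopsuot$
Original string S is at sorted index 9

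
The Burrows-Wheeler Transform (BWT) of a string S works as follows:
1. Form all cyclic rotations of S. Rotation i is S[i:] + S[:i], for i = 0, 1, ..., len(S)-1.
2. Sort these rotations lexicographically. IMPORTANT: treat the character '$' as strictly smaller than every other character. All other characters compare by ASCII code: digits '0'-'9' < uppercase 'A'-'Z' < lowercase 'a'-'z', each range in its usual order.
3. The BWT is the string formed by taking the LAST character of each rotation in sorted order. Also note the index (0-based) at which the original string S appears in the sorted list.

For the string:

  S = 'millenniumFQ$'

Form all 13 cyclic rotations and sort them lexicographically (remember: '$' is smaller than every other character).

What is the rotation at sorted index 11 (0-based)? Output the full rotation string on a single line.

All 13 rotations (rotation i = S[i:]+S[:i]):
  rot[0] = millenniumFQ$
  rot[1] = illenniumFQ$m
  rot[2] = llenniumFQ$mi
  rot[3] = lenniumFQ$mil
  rot[4] = enniumFQ$mill
  rot[5] = nniumFQ$mille
  rot[6] = niumFQ$millen
  rot[7] = iumFQ$millenn
  rot[8] = umFQ$millenni
  rot[9] = mFQ$millenniu
  rot[10] = FQ$millennium
  rot[11] = Q$millenniumF
  rot[12] = $millenniumFQ
Sorted (with $ < everything):
  sorted[0] = $millenniumFQ
  sorted[1] = FQ$millennium
  sorted[2] = Q$millenniumF
  sorted[3] = enniumFQ$mill
  sorted[4] = illenniumFQ$m
  sorted[5] = iumFQ$millenn
  sorted[6] = lenniumFQ$mil
  sorted[7] = llenniumFQ$mi
  sorted[8] = mFQ$millenniu
  sorted[9] = millenniumFQ$
  sorted[10] = niumFQ$millen
  sorted[11] = nniumFQ$mille
  sorted[12] = umFQ$millenni
sorted[11] = nniumFQ$mille

Answer: nniumFQ$mille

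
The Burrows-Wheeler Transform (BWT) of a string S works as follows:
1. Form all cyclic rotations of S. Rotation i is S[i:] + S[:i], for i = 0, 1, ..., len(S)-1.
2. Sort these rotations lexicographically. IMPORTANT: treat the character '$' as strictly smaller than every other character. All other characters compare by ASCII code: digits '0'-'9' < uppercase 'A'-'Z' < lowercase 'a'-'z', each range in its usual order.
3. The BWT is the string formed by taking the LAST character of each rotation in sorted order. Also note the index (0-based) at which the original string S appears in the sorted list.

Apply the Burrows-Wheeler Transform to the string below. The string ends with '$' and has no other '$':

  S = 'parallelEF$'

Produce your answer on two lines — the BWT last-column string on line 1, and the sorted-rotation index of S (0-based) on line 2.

Answer: FlErplela$a
9

Derivation:
All 11 rotations (rotation i = S[i:]+S[:i]):
  rot[0] = parallelEF$
  rot[1] = arallelEF$p
  rot[2] = rallelEF$pa
  rot[3] = allelEF$par
  rot[4] = llelEF$para
  rot[5] = lelEF$paral
  rot[6] = elEF$parall
  rot[7] = lEF$paralle
  rot[8] = EF$parallel
  rot[9] = F$parallelE
  rot[10] = $parallelEF
Sorted (with $ < everything):
  sorted[0] = $parallelEF  (last char: 'F')
  sorted[1] = EF$parallel  (last char: 'l')
  sorted[2] = F$parallelE  (last char: 'E')
  sorted[3] = allelEF$par  (last char: 'r')
  sorted[4] = arallelEF$p  (last char: 'p')
  sorted[5] = elEF$parall  (last char: 'l')
  sorted[6] = lEF$paralle  (last char: 'e')
  sorted[7] = lelEF$paral  (last char: 'l')
  sorted[8] = llelEF$para  (last char: 'a')
  sorted[9] = parallelEF$  (last char: '$')
  sorted[10] = rallelEF$pa  (last char: 'a')
Last column: FlErplela$a
Original string S is at sorted index 9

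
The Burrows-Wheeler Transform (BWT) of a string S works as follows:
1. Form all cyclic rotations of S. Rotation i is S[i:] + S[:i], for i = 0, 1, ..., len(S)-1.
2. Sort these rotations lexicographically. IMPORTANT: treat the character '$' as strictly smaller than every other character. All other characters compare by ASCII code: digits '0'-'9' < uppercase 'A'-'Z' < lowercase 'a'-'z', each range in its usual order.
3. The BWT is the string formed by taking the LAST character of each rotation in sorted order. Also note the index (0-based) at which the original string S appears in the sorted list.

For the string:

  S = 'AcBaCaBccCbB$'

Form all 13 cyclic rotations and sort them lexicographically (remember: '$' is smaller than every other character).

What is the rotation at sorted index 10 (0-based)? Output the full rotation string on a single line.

Answer: cBaCaBccCbB$A

Derivation:
All 13 rotations (rotation i = S[i:]+S[:i]):
  rot[0] = AcBaCaBccCbB$
  rot[1] = cBaCaBccCbB$A
  rot[2] = BaCaBccCbB$Ac
  rot[3] = aCaBccCbB$AcB
  rot[4] = CaBccCbB$AcBa
  rot[5] = aBccCbB$AcBaC
  rot[6] = BccCbB$AcBaCa
  rot[7] = ccCbB$AcBaCaB
  rot[8] = cCbB$AcBaCaBc
  rot[9] = CbB$AcBaCaBcc
  rot[10] = bB$AcBaCaBccC
  rot[11] = B$AcBaCaBccCb
  rot[12] = $AcBaCaBccCbB
Sorted (with $ < everything):
  sorted[0] = $AcBaCaBccCbB
  sorted[1] = AcBaCaBccCbB$
  sorted[2] = B$AcBaCaBccCb
  sorted[3] = BaCaBccCbB$Ac
  sorted[4] = BccCbB$AcBaCa
  sorted[5] = CaBccCbB$AcBa
  sorted[6] = CbB$AcBaCaBcc
  sorted[7] = aBccCbB$AcBaC
  sorted[8] = aCaBccCbB$AcB
  sorted[9] = bB$AcBaCaBccC
  sorted[10] = cBaCaBccCbB$A
  sorted[11] = cCbB$AcBaCaBc
  sorted[12] = ccCbB$AcBaCaB
sorted[10] = cBaCaBccCbB$A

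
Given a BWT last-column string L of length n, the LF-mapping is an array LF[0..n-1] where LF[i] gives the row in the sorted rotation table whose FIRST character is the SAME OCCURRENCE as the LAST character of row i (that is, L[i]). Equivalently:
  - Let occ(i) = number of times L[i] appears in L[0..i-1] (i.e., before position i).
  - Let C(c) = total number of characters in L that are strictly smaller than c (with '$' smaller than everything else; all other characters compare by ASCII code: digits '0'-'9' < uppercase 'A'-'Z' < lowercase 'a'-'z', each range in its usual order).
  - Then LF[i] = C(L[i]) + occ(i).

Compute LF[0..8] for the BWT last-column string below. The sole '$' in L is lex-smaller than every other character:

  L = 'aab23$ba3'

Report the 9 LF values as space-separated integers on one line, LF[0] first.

Answer: 4 5 7 1 2 0 8 6 3

Derivation:
Char counts: '$':1, '2':1, '3':2, 'a':3, 'b':2
C (first-col start): C('$')=0, C('2')=1, C('3')=2, C('a')=4, C('b')=7
L[0]='a': occ=0, LF[0]=C('a')+0=4+0=4
L[1]='a': occ=1, LF[1]=C('a')+1=4+1=5
L[2]='b': occ=0, LF[2]=C('b')+0=7+0=7
L[3]='2': occ=0, LF[3]=C('2')+0=1+0=1
L[4]='3': occ=0, LF[4]=C('3')+0=2+0=2
L[5]='$': occ=0, LF[5]=C('$')+0=0+0=0
L[6]='b': occ=1, LF[6]=C('b')+1=7+1=8
L[7]='a': occ=2, LF[7]=C('a')+2=4+2=6
L[8]='3': occ=1, LF[8]=C('3')+1=2+1=3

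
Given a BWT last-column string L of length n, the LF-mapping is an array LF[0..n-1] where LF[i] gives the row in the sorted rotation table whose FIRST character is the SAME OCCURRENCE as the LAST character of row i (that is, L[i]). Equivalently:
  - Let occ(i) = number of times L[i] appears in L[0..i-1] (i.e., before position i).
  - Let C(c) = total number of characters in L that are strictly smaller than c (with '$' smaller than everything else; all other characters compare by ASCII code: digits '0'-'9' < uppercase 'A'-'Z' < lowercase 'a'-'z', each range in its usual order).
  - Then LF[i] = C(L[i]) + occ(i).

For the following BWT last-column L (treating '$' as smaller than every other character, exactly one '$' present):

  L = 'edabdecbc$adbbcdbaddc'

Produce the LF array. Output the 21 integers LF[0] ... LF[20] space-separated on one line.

Char counts: '$':1, 'a':3, 'b':5, 'c':4, 'd':6, 'e':2
C (first-col start): C('$')=0, C('a')=1, C('b')=4, C('c')=9, C('d')=13, C('e')=19
L[0]='e': occ=0, LF[0]=C('e')+0=19+0=19
L[1]='d': occ=0, LF[1]=C('d')+0=13+0=13
L[2]='a': occ=0, LF[2]=C('a')+0=1+0=1
L[3]='b': occ=0, LF[3]=C('b')+0=4+0=4
L[4]='d': occ=1, LF[4]=C('d')+1=13+1=14
L[5]='e': occ=1, LF[5]=C('e')+1=19+1=20
L[6]='c': occ=0, LF[6]=C('c')+0=9+0=9
L[7]='b': occ=1, LF[7]=C('b')+1=4+1=5
L[8]='c': occ=1, LF[8]=C('c')+1=9+1=10
L[9]='$': occ=0, LF[9]=C('$')+0=0+0=0
L[10]='a': occ=1, LF[10]=C('a')+1=1+1=2
L[11]='d': occ=2, LF[11]=C('d')+2=13+2=15
L[12]='b': occ=2, LF[12]=C('b')+2=4+2=6
L[13]='b': occ=3, LF[13]=C('b')+3=4+3=7
L[14]='c': occ=2, LF[14]=C('c')+2=9+2=11
L[15]='d': occ=3, LF[15]=C('d')+3=13+3=16
L[16]='b': occ=4, LF[16]=C('b')+4=4+4=8
L[17]='a': occ=2, LF[17]=C('a')+2=1+2=3
L[18]='d': occ=4, LF[18]=C('d')+4=13+4=17
L[19]='d': occ=5, LF[19]=C('d')+5=13+5=18
L[20]='c': occ=3, LF[20]=C('c')+3=9+3=12

Answer: 19 13 1 4 14 20 9 5 10 0 2 15 6 7 11 16 8 3 17 18 12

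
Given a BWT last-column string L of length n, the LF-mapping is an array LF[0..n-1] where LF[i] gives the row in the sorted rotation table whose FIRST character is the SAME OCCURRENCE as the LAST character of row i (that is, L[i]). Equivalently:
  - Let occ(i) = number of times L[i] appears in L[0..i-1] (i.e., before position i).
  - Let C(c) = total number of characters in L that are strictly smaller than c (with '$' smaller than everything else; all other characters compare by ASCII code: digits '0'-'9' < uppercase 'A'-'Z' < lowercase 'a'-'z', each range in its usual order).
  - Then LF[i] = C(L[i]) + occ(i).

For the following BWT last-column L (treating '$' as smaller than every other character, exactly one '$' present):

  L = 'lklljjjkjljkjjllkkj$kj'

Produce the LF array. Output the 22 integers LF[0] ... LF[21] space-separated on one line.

Char counts: '$':1, 'j':9, 'k':6, 'l':6
C (first-col start): C('$')=0, C('j')=1, C('k')=10, C('l')=16
L[0]='l': occ=0, LF[0]=C('l')+0=16+0=16
L[1]='k': occ=0, LF[1]=C('k')+0=10+0=10
L[2]='l': occ=1, LF[2]=C('l')+1=16+1=17
L[3]='l': occ=2, LF[3]=C('l')+2=16+2=18
L[4]='j': occ=0, LF[4]=C('j')+0=1+0=1
L[5]='j': occ=1, LF[5]=C('j')+1=1+1=2
L[6]='j': occ=2, LF[6]=C('j')+2=1+2=3
L[7]='k': occ=1, LF[7]=C('k')+1=10+1=11
L[8]='j': occ=3, LF[8]=C('j')+3=1+3=4
L[9]='l': occ=3, LF[9]=C('l')+3=16+3=19
L[10]='j': occ=4, LF[10]=C('j')+4=1+4=5
L[11]='k': occ=2, LF[11]=C('k')+2=10+2=12
L[12]='j': occ=5, LF[12]=C('j')+5=1+5=6
L[13]='j': occ=6, LF[13]=C('j')+6=1+6=7
L[14]='l': occ=4, LF[14]=C('l')+4=16+4=20
L[15]='l': occ=5, LF[15]=C('l')+5=16+5=21
L[16]='k': occ=3, LF[16]=C('k')+3=10+3=13
L[17]='k': occ=4, LF[17]=C('k')+4=10+4=14
L[18]='j': occ=7, LF[18]=C('j')+7=1+7=8
L[19]='$': occ=0, LF[19]=C('$')+0=0+0=0
L[20]='k': occ=5, LF[20]=C('k')+5=10+5=15
L[21]='j': occ=8, LF[21]=C('j')+8=1+8=9

Answer: 16 10 17 18 1 2 3 11 4 19 5 12 6 7 20 21 13 14 8 0 15 9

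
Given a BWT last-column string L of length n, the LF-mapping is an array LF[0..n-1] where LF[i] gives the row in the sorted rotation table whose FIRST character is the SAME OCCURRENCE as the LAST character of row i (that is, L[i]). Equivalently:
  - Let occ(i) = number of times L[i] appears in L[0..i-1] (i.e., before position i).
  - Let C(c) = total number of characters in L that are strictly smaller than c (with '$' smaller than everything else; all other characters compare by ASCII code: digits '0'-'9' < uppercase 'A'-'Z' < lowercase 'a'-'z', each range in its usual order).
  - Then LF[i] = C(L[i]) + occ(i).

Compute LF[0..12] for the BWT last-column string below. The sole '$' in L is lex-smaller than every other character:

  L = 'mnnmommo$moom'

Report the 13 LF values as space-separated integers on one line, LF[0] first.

Char counts: '$':1, 'm':6, 'n':2, 'o':4
C (first-col start): C('$')=0, C('m')=1, C('n')=7, C('o')=9
L[0]='m': occ=0, LF[0]=C('m')+0=1+0=1
L[1]='n': occ=0, LF[1]=C('n')+0=7+0=7
L[2]='n': occ=1, LF[2]=C('n')+1=7+1=8
L[3]='m': occ=1, LF[3]=C('m')+1=1+1=2
L[4]='o': occ=0, LF[4]=C('o')+0=9+0=9
L[5]='m': occ=2, LF[5]=C('m')+2=1+2=3
L[6]='m': occ=3, LF[6]=C('m')+3=1+3=4
L[7]='o': occ=1, LF[7]=C('o')+1=9+1=10
L[8]='$': occ=0, LF[8]=C('$')+0=0+0=0
L[9]='m': occ=4, LF[9]=C('m')+4=1+4=5
L[10]='o': occ=2, LF[10]=C('o')+2=9+2=11
L[11]='o': occ=3, LF[11]=C('o')+3=9+3=12
L[12]='m': occ=5, LF[12]=C('m')+5=1+5=6

Answer: 1 7 8 2 9 3 4 10 0 5 11 12 6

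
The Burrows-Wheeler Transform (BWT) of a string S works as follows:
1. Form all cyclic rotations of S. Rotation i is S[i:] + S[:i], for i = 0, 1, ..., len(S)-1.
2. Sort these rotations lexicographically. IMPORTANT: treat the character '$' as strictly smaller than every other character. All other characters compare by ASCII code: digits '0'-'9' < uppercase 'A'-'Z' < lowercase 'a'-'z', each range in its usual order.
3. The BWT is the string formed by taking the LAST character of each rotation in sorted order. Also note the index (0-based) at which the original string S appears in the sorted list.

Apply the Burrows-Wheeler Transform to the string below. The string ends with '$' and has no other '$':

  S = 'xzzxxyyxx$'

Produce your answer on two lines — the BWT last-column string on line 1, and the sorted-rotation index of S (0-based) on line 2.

Answer: xxyzx$yxzx
5

Derivation:
All 10 rotations (rotation i = S[i:]+S[:i]):
  rot[0] = xzzxxyyxx$
  rot[1] = zzxxyyxx$x
  rot[2] = zxxyyxx$xz
  rot[3] = xxyyxx$xzz
  rot[4] = xyyxx$xzzx
  rot[5] = yyxx$xzzxx
  rot[6] = yxx$xzzxxy
  rot[7] = xx$xzzxxyy
  rot[8] = x$xzzxxyyx
  rot[9] = $xzzxxyyxx
Sorted (with $ < everything):
  sorted[0] = $xzzxxyyxx  (last char: 'x')
  sorted[1] = x$xzzxxyyx  (last char: 'x')
  sorted[2] = xx$xzzxxyy  (last char: 'y')
  sorted[3] = xxyyxx$xzz  (last char: 'z')
  sorted[4] = xyyxx$xzzx  (last char: 'x')
  sorted[5] = xzzxxyyxx$  (last char: '$')
  sorted[6] = yxx$xzzxxy  (last char: 'y')
  sorted[7] = yyxx$xzzxx  (last char: 'x')
  sorted[8] = zxxyyxx$xz  (last char: 'z')
  sorted[9] = zzxxyyxx$x  (last char: 'x')
Last column: xxyzx$yxzx
Original string S is at sorted index 5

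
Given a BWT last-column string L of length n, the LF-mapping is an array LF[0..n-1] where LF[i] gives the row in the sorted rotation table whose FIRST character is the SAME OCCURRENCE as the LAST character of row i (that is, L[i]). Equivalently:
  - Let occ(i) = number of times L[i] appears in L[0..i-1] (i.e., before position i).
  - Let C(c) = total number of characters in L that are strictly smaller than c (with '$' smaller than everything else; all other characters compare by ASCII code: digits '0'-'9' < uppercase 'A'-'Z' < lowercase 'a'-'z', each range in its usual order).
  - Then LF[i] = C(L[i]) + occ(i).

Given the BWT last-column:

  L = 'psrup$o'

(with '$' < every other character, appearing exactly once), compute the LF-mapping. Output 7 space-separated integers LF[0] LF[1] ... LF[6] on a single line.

Char counts: '$':1, 'o':1, 'p':2, 'r':1, 's':1, 'u':1
C (first-col start): C('$')=0, C('o')=1, C('p')=2, C('r')=4, C('s')=5, C('u')=6
L[0]='p': occ=0, LF[0]=C('p')+0=2+0=2
L[1]='s': occ=0, LF[1]=C('s')+0=5+0=5
L[2]='r': occ=0, LF[2]=C('r')+0=4+0=4
L[3]='u': occ=0, LF[3]=C('u')+0=6+0=6
L[4]='p': occ=1, LF[4]=C('p')+1=2+1=3
L[5]='$': occ=0, LF[5]=C('$')+0=0+0=0
L[6]='o': occ=0, LF[6]=C('o')+0=1+0=1

Answer: 2 5 4 6 3 0 1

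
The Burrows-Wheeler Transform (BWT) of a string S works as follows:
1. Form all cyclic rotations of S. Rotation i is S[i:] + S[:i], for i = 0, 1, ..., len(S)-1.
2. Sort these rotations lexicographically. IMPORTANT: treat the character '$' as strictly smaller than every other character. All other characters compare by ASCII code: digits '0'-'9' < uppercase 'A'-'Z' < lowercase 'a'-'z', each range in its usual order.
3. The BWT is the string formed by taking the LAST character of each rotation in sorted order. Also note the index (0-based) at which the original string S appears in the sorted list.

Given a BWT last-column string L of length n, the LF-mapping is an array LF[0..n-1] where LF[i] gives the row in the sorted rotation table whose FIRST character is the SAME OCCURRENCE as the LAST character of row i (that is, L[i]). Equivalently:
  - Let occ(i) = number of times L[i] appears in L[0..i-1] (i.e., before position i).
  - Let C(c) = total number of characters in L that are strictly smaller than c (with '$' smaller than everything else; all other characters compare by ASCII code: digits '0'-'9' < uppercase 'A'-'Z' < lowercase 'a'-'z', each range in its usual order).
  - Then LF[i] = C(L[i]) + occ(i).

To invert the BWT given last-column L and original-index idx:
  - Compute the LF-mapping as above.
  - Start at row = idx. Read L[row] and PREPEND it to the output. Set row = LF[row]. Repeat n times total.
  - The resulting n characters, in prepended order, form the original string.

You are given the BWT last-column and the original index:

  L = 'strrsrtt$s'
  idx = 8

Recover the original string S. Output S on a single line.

LF mapping: 4 7 1 2 5 3 8 9 0 6
Walk LF starting at row 8, prepending L[row]:
  step 1: row=8, L[8]='$', prepend. Next row=LF[8]=0
  step 2: row=0, L[0]='s', prepend. Next row=LF[0]=4
  step 3: row=4, L[4]='s', prepend. Next row=LF[4]=5
  step 4: row=5, L[5]='r', prepend. Next row=LF[5]=3
  step 5: row=3, L[3]='r', prepend. Next row=LF[3]=2
  step 6: row=2, L[2]='r', prepend. Next row=LF[2]=1
  step 7: row=1, L[1]='t', prepend. Next row=LF[1]=7
  step 8: row=7, L[7]='t', prepend. Next row=LF[7]=9
  step 9: row=9, L[9]='s', prepend. Next row=LF[9]=6
  step 10: row=6, L[6]='t', prepend. Next row=LF[6]=8
Reversed output: tsttrrrss$

Answer: tsttrrrss$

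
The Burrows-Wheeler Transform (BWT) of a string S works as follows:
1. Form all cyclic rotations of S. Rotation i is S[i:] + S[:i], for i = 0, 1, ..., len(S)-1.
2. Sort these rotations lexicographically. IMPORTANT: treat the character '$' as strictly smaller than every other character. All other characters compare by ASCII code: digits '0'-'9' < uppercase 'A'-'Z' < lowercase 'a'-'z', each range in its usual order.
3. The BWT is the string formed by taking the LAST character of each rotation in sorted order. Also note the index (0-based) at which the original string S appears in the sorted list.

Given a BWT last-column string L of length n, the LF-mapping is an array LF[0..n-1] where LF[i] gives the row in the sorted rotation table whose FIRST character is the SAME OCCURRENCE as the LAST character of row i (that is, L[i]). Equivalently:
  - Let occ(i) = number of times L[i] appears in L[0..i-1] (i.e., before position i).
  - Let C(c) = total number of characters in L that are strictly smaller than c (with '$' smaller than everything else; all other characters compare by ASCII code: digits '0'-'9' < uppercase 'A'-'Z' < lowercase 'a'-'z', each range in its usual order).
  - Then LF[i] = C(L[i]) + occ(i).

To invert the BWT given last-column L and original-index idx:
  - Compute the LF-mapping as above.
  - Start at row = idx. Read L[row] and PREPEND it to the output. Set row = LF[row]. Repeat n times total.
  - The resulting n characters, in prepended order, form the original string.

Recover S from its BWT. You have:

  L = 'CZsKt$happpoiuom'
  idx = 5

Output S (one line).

Answer: hippopotamusKZC$

Derivation:
LF mapping: 1 3 13 2 14 0 5 4 10 11 12 8 6 15 9 7
Walk LF starting at row 5, prepending L[row]:
  step 1: row=5, L[5]='$', prepend. Next row=LF[5]=0
  step 2: row=0, L[0]='C', prepend. Next row=LF[0]=1
  step 3: row=1, L[1]='Z', prepend. Next row=LF[1]=3
  step 4: row=3, L[3]='K', prepend. Next row=LF[3]=2
  step 5: row=2, L[2]='s', prepend. Next row=LF[2]=13
  step 6: row=13, L[13]='u', prepend. Next row=LF[13]=15
  step 7: row=15, L[15]='m', prepend. Next row=LF[15]=7
  step 8: row=7, L[7]='a', prepend. Next row=LF[7]=4
  step 9: row=4, L[4]='t', prepend. Next row=LF[4]=14
  step 10: row=14, L[14]='o', prepend. Next row=LF[14]=9
  step 11: row=9, L[9]='p', prepend. Next row=LF[9]=11
  step 12: row=11, L[11]='o', prepend. Next row=LF[11]=8
  step 13: row=8, L[8]='p', prepend. Next row=LF[8]=10
  step 14: row=10, L[10]='p', prepend. Next row=LF[10]=12
  step 15: row=12, L[12]='i', prepend. Next row=LF[12]=6
  step 16: row=6, L[6]='h', prepend. Next row=LF[6]=5
Reversed output: hippopotamusKZC$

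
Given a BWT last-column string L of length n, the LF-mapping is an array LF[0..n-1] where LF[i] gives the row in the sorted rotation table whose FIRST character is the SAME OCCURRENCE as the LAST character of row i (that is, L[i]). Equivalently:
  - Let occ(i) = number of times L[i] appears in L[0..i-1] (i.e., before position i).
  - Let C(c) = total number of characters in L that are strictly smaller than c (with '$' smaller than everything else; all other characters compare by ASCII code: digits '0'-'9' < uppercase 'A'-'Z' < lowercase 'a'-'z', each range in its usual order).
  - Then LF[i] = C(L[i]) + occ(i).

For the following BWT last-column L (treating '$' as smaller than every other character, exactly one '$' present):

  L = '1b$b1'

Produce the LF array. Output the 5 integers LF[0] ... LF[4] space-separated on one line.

Answer: 1 3 0 4 2

Derivation:
Char counts: '$':1, '1':2, 'b':2
C (first-col start): C('$')=0, C('1')=1, C('b')=3
L[0]='1': occ=0, LF[0]=C('1')+0=1+0=1
L[1]='b': occ=0, LF[1]=C('b')+0=3+0=3
L[2]='$': occ=0, LF[2]=C('$')+0=0+0=0
L[3]='b': occ=1, LF[3]=C('b')+1=3+1=4
L[4]='1': occ=1, LF[4]=C('1')+1=1+1=2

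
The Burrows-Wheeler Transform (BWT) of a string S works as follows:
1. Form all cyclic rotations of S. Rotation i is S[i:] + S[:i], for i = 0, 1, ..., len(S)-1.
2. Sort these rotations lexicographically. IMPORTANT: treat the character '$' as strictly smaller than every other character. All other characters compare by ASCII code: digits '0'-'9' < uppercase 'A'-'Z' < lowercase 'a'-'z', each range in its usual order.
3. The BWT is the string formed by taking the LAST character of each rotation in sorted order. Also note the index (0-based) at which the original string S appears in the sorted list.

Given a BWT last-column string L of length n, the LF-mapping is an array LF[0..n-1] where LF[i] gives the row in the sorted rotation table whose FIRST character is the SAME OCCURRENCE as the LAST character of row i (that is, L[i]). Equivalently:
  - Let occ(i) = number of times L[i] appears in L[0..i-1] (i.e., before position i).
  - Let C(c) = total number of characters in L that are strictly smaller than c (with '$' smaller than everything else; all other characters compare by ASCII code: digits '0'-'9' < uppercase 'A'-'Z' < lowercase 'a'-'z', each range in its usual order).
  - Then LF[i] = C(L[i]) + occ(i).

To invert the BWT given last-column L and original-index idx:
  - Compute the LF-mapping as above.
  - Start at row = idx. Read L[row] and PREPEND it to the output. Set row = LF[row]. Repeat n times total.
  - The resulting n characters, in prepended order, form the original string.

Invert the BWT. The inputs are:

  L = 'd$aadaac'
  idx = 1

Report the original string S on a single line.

LF mapping: 6 0 1 2 7 3 4 5
Walk LF starting at row 1, prepending L[row]:
  step 1: row=1, L[1]='$', prepend. Next row=LF[1]=0
  step 2: row=0, L[0]='d', prepend. Next row=LF[0]=6
  step 3: row=6, L[6]='a', prepend. Next row=LF[6]=4
  step 4: row=4, L[4]='d', prepend. Next row=LF[4]=7
  step 5: row=7, L[7]='c', prepend. Next row=LF[7]=5
  step 6: row=5, L[5]='a', prepend. Next row=LF[5]=3
  step 7: row=3, L[3]='a', prepend. Next row=LF[3]=2
  step 8: row=2, L[2]='a', prepend. Next row=LF[2]=1
Reversed output: aaacdad$

Answer: aaacdad$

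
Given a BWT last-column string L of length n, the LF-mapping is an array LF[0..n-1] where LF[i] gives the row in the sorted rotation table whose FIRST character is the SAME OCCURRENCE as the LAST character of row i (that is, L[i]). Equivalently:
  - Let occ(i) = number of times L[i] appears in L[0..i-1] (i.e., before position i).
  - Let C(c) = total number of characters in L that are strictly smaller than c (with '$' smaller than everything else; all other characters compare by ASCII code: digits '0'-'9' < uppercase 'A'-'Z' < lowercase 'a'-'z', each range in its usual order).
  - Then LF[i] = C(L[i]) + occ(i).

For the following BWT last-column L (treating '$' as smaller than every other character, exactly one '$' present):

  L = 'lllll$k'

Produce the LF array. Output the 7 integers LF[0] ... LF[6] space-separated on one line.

Char counts: '$':1, 'k':1, 'l':5
C (first-col start): C('$')=0, C('k')=1, C('l')=2
L[0]='l': occ=0, LF[0]=C('l')+0=2+0=2
L[1]='l': occ=1, LF[1]=C('l')+1=2+1=3
L[2]='l': occ=2, LF[2]=C('l')+2=2+2=4
L[3]='l': occ=3, LF[3]=C('l')+3=2+3=5
L[4]='l': occ=4, LF[4]=C('l')+4=2+4=6
L[5]='$': occ=0, LF[5]=C('$')+0=0+0=0
L[6]='k': occ=0, LF[6]=C('k')+0=1+0=1

Answer: 2 3 4 5 6 0 1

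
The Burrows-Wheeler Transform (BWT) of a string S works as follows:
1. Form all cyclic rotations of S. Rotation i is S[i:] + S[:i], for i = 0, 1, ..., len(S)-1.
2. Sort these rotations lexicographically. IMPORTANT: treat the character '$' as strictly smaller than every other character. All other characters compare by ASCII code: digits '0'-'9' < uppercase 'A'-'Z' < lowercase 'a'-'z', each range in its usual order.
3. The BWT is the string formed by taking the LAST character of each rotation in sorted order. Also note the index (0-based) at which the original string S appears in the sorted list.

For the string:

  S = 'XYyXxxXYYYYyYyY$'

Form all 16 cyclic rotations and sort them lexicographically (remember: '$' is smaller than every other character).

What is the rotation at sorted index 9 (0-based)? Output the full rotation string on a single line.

All 16 rotations (rotation i = S[i:]+S[:i]):
  rot[0] = XYyXxxXYYYYyYyY$
  rot[1] = YyXxxXYYYYyYyY$X
  rot[2] = yXxxXYYYYyYyY$XY
  rot[3] = XxxXYYYYyYyY$XYy
  rot[4] = xxXYYYYyYyY$XYyX
  rot[5] = xXYYYYyYyY$XYyXx
  rot[6] = XYYYYyYyY$XYyXxx
  rot[7] = YYYYyYyY$XYyXxxX
  rot[8] = YYYyYyY$XYyXxxXY
  rot[9] = YYyYyY$XYyXxxXYY
  rot[10] = YyYyY$XYyXxxXYYY
  rot[11] = yYyY$XYyXxxXYYYY
  rot[12] = YyY$XYyXxxXYYYYy
  rot[13] = yY$XYyXxxXYYYYyY
  rot[14] = Y$XYyXxxXYYYYyYy
  rot[15] = $XYyXxxXYYYYyYyY
Sorted (with $ < everything):
  sorted[0] = $XYyXxxXYYYYyYyY
  sorted[1] = XYYYYyYyY$XYyXxx
  sorted[2] = XYyXxxXYYYYyYyY$
  sorted[3] = XxxXYYYYyYyY$XYy
  sorted[4] = Y$XYyXxxXYYYYyYy
  sorted[5] = YYYYyYyY$XYyXxxX
  sorted[6] = YYYyYyY$XYyXxxXY
  sorted[7] = YYyYyY$XYyXxxXYY
  sorted[8] = YyXxxXYYYYyYyY$X
  sorted[9] = YyY$XYyXxxXYYYYy
  sorted[10] = YyYyY$XYyXxxXYYY
  sorted[11] = xXYYYYyYyY$XYyXx
  sorted[12] = xxXYYYYyYyY$XYyX
  sorted[13] = yXxxXYYYYyYyY$XY
  sorted[14] = yY$XYyXxxXYYYYyY
  sorted[15] = yYyY$XYyXxxXYYYY
sorted[9] = YyY$XYyXxxXYYYYy

Answer: YyY$XYyXxxXYYYYy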